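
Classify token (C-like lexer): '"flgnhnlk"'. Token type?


Pattern: double-quoted sequence
Type: STRING_LITERAL


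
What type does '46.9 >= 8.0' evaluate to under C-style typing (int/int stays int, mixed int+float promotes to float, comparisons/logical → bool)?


Operand types: float >= float
Rule: comparison yields bool
Result type: bool


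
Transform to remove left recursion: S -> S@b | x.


Left-recursive alternatives: S@b; non-recursive: x
Introduce S': S -> xS', S' -> @bS' | ε


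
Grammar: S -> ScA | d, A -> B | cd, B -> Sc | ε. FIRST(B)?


Per alternative of B: FIRST(Sc) = {d}; FIRST(ε) = {ε}
FIRST(B) = {d, ε}


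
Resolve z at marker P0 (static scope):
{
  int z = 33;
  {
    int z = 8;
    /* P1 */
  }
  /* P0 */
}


z declared in the same block as P0
z = 33


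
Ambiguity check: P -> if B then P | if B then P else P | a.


dangling else: 'if B then if B then a else a' parses two ways
Ambiguous


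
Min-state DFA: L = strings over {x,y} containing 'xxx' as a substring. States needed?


KMP-style automaton: 3 progress states + 1 absorbing accept = 4
Minimal DFA: 4 states


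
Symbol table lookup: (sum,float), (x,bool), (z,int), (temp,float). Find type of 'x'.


Lookup 'x' → type bool


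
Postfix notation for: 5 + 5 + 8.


Left to right (same or higher precedence on left)
Postfix: 5 5 + 8 +


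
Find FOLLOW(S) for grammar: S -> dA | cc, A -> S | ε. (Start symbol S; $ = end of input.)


$ ∈ FOLLOW(S). For each A -> αBβ: add FIRST(β)\{ε} to FOLLOW(B); if β nullable, add FOLLOW(A).
FOLLOW(S) = {$}


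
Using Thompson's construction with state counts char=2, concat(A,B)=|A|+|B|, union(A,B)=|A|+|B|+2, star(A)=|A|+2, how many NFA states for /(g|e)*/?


Syntax tree has 2 char leaf(s), 1 union(s), 1 star(s)
chars contribute 2×2 = 4; each union adds +2; each star adds +2
Total: 4 + 2 + 2 = 8 states


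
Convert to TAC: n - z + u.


Break into single-operator statements:
t1 = n - z
t2 = t1 + u


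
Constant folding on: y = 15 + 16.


15 + 16 = 31 at compile time
Optimized: y = 31


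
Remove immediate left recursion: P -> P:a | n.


Left-recursive alternatives: P:a; non-recursive: n
Introduce P': P -> nP', P' -> :aP' | ε


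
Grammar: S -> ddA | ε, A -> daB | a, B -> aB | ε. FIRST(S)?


Per alternative of S: FIRST(ddA) = {d}; FIRST(ε) = {ε}
FIRST(S) = {d, ε}


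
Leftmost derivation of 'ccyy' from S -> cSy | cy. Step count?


Derivation: S => cSy => ccyy
Steps: 2


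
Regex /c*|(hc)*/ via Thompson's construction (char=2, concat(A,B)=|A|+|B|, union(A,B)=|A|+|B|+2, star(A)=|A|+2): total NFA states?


Syntax tree has 3 char leaf(s), 1 union(s), 2 star(s)
chars contribute 3×2 = 6; each union adds +2; each star adds +2
Total: 6 + 2 + 4 = 12 states


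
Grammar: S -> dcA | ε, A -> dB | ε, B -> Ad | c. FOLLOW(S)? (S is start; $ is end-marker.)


$ ∈ FOLLOW(S). For each A -> αBβ: add FIRST(β)\{ε} to FOLLOW(B); if β nullable, add FOLLOW(A).
FOLLOW(S) = {$}


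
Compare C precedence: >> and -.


'-' is additive (level 9); '>>' is shift (level 8)
Higher level binds tighter
'-' has higher precedence than '>>'


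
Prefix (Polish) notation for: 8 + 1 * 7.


'*' binds tighter: tree is (+ 8 (* 1 7))
Prefix: + 8 * 1 7


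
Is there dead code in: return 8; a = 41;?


statement follows a return and is unreachable
Dead: 'a = 41'


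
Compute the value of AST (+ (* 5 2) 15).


Evaluate inner: (* 5 2) = 10
Evaluate root: (+ 10 15) = 25
Result: 25


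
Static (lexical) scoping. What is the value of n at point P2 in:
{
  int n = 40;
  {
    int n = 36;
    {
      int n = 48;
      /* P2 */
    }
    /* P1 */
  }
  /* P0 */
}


n declared in the same block as P2
n = 48


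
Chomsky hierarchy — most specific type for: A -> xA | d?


Right-linear: every RHS is a terminal or a terminal followed by one nonterminal
Classification: Type 3 (Regular)


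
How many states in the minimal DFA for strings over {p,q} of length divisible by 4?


Track length mod 4: states 0..3, accept at 0
Minimal DFA: 4 states


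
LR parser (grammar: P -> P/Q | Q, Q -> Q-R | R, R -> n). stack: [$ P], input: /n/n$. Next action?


shift '/' to continue P -> P/Q
Action: shift


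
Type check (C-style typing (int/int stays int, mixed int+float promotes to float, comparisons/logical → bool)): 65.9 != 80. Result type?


Operand types: float != int
Rule: comparison yields bool
Result type: bool


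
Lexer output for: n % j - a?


Scan left to right, longest-match per lexeme
Tokens: ID(n), OP(%), ID(j), OP(-), ID(a)


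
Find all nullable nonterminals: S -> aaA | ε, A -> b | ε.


A nonterminal is nullable iff some alternative derives ε (directly, or every symbol in it is nullable)
Nullable: {A, S}


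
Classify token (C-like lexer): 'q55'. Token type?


Pattern: letter/underscore followed by alphanumerics, not a keyword
Type: IDENTIFIER


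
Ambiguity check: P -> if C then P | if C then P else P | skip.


dangling else: 'if C then if C then skip else skip' parses two ways
Ambiguous


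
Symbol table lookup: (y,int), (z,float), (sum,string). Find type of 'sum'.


Lookup 'sum' → type string


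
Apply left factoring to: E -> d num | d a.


Common prefix: 'd'
Factored: E -> d E', E' -> num | a


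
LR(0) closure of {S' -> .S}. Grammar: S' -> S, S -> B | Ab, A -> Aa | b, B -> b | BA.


Start: S' -> .S
For each item with dot before a nonterminal B, add B -> .γ for every B-production
Closure: [S' -> .S, S -> .B, S -> .Ab, B -> .b, B -> .BA, A -> .Aa, A -> .b]


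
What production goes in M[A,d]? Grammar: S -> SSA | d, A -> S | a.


For [A, d]: 'd' ∈ FIRST(S)
Entry: A -> S


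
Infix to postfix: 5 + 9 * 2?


* has higher precedence, evaluate 9*2 first
Postfix: 5 9 2 * +


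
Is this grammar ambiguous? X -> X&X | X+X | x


'x&x+x' has two parse trees (no precedence encoded between & and +)
Ambiguous


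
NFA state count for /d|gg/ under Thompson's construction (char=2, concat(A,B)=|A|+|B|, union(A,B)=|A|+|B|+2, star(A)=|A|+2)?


Syntax tree has 3 char leaf(s), 1 union(s), 0 star(s)
chars contribute 3×2 = 6; each union adds +2; each star adds +2
Total: 6 + 2 + 0 = 8 states


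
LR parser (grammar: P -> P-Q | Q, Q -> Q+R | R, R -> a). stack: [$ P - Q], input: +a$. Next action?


'+' can extend Q; shift to build Q -> Q+R
Action: shift


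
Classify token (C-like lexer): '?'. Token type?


Pattern: operator symbol
Type: OPERATOR


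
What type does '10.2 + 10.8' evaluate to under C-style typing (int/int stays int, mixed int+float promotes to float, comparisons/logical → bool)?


Operand types: float + float
Rule: mixed int/float promotes to float; int/int stays int
Result type: float


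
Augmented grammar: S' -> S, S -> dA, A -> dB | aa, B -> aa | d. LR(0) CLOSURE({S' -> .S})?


Start: S' -> .S
For each item with dot before a nonterminal B, add B -> .γ for every B-production
Closure: [S' -> .S, S -> .dA]


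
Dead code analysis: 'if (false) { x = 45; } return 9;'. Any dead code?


condition is constant false, so the whole block is unreachable
Dead: 'if (false) { x = 45; }'


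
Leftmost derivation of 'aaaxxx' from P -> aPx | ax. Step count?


Derivation: P => aPx => aaPxx => aaaxxx
Steps: 3


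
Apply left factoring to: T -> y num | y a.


Common prefix: 'y'
Factored: T -> y T', T' -> num | a


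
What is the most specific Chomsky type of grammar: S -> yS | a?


Right-linear: every RHS is a terminal or a terminal followed by one nonterminal
Classification: Type 3 (Regular)


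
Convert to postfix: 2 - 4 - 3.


Left to right (same or higher precedence on left)
Postfix: 2 4 - 3 -


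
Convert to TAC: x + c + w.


Break into single-operator statements:
t1 = x + c
t2 = t1 + w


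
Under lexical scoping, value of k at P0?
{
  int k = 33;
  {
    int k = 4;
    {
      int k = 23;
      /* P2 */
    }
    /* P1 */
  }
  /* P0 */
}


k declared in the same block as P0
k = 33


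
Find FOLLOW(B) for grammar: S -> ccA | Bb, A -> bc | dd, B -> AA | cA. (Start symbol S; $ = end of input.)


$ ∈ FOLLOW(S). For each A -> αBβ: add FIRST(β)\{ε} to FOLLOW(B); if β nullable, add FOLLOW(A).
FOLLOW(B) = {b}


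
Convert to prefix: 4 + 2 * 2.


'*' binds tighter: tree is (+ 4 (* 2 2))
Prefix: + 4 * 2 2


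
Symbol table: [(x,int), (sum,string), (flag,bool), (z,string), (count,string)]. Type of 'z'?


Lookup 'z' → type string


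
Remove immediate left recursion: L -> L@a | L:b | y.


Left-recursive alternatives: L@a, L:b; non-recursive: y
Introduce L': L -> yL', L' -> @aL' | :bL' | ε


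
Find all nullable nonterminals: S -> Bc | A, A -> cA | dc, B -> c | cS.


A nonterminal is nullable iff some alternative derives ε (directly, or every symbol in it is nullable)
Nullable: {}


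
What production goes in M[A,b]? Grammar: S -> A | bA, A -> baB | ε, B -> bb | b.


For [A, b]: 'b' ∈ FIRST(baB)
Entry: A -> baB


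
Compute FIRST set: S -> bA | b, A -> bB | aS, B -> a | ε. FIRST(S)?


Per alternative of S: FIRST(bA) = {b}; FIRST(b) = {b}
FIRST(S) = {b}


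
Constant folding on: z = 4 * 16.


4 * 16 = 64 at compile time
Optimized: z = 64


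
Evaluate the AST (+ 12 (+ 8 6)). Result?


Evaluate inner: (+ 8 6) = 14
Evaluate root: (+ 12 14) = 26
Result: 26


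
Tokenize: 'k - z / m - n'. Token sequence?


Scan left to right, longest-match per lexeme
Tokens: ID(k), OP(-), ID(z), OP(/), ID(m), OP(-), ID(n)


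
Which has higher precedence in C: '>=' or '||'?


'>=' is relational (level 7); '||' is logical OR (level 1)
Higher level binds tighter
'>=' has higher precedence than '||'


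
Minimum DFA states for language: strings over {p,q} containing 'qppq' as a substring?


KMP-style automaton: 4 progress states + 1 absorbing accept = 5
Minimal DFA: 5 states


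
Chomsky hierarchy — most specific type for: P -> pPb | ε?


Single nonterminal LHS, but p^n b^n is not regular
Classification: Type 2 (Context-Free)


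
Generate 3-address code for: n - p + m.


Break into single-operator statements:
t1 = n - p
t2 = t1 + m


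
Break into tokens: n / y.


Scan left to right, longest-match per lexeme
Tokens: ID(n), OP(/), ID(y)


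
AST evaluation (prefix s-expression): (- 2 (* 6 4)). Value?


Evaluate inner: (* 6 4) = 24
Evaluate root: (- 2 24) = -22
Result: -22


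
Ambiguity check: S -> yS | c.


right-linear, alternatives start with distinct terminals 'y' vs 'c': unique leftmost derivation
Unambiguous


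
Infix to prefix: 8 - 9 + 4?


left-to-right (same/higher precedence on left): tree is (+ (- 8 9) 4)
Prefix: + - 8 9 4


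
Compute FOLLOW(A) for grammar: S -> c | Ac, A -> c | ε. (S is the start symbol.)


$ ∈ FOLLOW(S). For each A -> αBβ: add FIRST(β)\{ε} to FOLLOW(B); if β nullable, add FOLLOW(A).
FOLLOW(A) = {c}


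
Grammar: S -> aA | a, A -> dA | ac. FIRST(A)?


Per alternative of A: FIRST(dA) = {d}; FIRST(ac) = {a}
FIRST(A) = {a, d}


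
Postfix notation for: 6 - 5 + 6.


Left to right (same or higher precedence on left)
Postfix: 6 5 - 6 +


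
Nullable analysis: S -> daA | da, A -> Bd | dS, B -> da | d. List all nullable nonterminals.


A nonterminal is nullable iff some alternative derives ε (directly, or every symbol in it is nullable)
Nullable: {}


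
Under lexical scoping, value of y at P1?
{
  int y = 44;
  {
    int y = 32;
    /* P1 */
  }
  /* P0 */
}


y declared in the same block as P1
y = 32


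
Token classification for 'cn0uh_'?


Pattern: letter/underscore followed by alphanumerics, not a keyword
Type: IDENTIFIER


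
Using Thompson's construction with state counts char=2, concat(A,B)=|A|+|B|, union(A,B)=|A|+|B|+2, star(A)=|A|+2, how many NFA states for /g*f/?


Syntax tree has 2 char leaf(s), 0 union(s), 1 star(s)
chars contribute 2×2 = 4; each union adds +2; each star adds +2
Total: 4 + 0 + 2 = 6 states


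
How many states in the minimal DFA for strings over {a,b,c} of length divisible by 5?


Track length mod 5: states 0..4, accept at 0
Minimal DFA: 5 states


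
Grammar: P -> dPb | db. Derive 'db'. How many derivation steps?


Derivation: P => db
Steps: 1


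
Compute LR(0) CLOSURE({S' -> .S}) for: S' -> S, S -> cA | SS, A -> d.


Start: S' -> .S
For each item with dot before a nonterminal B, add B -> .γ for every B-production
Closure: [S' -> .S, S -> .cA, S -> .SS]


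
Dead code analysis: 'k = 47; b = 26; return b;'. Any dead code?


k is assigned but never read
Dead: 'k = 47'


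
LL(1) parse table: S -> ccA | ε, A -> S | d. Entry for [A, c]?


For [A, c]: 'c' ∈ FIRST(S)
Entry: A -> S


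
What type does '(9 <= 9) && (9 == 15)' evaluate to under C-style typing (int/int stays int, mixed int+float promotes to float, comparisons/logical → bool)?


Operand types: bool && bool
Rule: logical operators take bool operands and yield bool
Result type: bool


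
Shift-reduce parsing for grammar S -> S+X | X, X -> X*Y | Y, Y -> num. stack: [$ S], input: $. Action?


start symbol S on stack, input exhausted
Action: accept


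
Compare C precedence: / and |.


'/' is multiplicative (level 10); '|' is bitwise OR (level 3)
Higher level binds tighter
'/' has higher precedence than '|'


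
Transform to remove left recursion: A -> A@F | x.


Left-recursive alternatives: A@F; non-recursive: x
Introduce A': A -> xA', A' -> @FA' | ε


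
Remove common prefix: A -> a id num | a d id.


Common prefix: 'a'
Factored: A -> a A', A' -> id num | d id


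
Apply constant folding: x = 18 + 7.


18 + 7 = 25 at compile time
Optimized: x = 25


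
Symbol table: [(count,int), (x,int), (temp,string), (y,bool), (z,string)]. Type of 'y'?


Lookup 'y' → type bool


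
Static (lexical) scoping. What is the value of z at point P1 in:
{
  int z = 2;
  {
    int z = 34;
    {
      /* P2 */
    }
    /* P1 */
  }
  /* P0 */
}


z declared in the same block as P1
z = 34


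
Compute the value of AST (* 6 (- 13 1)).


Evaluate inner: (- 13 1) = 12
Evaluate root: (* 6 12) = 72
Result: 72


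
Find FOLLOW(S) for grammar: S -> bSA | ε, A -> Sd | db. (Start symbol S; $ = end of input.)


$ ∈ FOLLOW(S). For each A -> αBβ: add FIRST(β)\{ε} to FOLLOW(B); if β nullable, add FOLLOW(A).
FOLLOW(S) = {$, b, d}


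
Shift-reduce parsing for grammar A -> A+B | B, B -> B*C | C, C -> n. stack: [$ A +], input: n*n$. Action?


no handle ('A+' is not any RHS); shift 'n'
Action: shift


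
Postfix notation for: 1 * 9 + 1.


Left to right (same or higher precedence on left)
Postfix: 1 9 * 1 +


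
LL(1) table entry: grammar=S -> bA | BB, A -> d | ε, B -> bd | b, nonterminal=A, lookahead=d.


For [A, d]: 'd' ∈ FIRST(d)
Entry: A -> d


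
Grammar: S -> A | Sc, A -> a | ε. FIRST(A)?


Per alternative of A: FIRST(a) = {a}; FIRST(ε) = {ε}
FIRST(A) = {a, ε}


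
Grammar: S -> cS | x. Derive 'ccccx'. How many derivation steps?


Derivation: S => cS => ccS => cccS => ccccS => ccccx
Steps: 5


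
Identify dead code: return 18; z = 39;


statement follows a return and is unreachable
Dead: 'z = 39'


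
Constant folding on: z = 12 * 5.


12 * 5 = 60 at compile time
Optimized: z = 60


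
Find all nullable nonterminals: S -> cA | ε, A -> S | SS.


A nonterminal is nullable iff some alternative derives ε (directly, or every symbol in it is nullable)
Nullable: {A, S}


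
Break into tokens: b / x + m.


Scan left to right, longest-match per lexeme
Tokens: ID(b), OP(/), ID(x), OP(+), ID(m)


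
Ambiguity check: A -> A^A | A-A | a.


'a^a-a' has two parse trees (no precedence encoded between ^ and -)
Ambiguous


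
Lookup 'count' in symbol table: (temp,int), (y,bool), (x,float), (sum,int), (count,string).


Lookup 'count' → type string


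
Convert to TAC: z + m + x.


Break into single-operator statements:
t1 = z + m
t2 = t1 + x


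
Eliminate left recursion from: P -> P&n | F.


Left-recursive alternatives: P&n; non-recursive: F
Introduce P': P -> FP', P' -> &nP' | ε


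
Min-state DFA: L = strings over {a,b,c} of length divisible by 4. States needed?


Track length mod 4: states 0..3, accept at 0
Minimal DFA: 4 states


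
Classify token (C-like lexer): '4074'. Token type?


Pattern: digits only
Type: INTEGER_LITERAL


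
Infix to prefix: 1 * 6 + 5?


left-to-right (same/higher precedence on left): tree is (+ (* 1 6) 5)
Prefix: + * 1 6 5


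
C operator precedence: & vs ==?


'==' is equality (level 6); '&' is bitwise AND (level 5)
Higher level binds tighter
'==' has higher precedence than '&'


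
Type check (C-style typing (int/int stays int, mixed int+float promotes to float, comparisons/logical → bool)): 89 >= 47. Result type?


Operand types: int >= int
Rule: comparison yields bool
Result type: bool


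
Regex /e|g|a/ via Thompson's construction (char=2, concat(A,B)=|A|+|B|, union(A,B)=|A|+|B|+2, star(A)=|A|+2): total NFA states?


Syntax tree has 3 char leaf(s), 2 union(s), 0 star(s)
chars contribute 3×2 = 6; each union adds +2; each star adds +2
Total: 6 + 4 + 0 = 10 states


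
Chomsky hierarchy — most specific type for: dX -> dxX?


LHS has context (more than one symbol) and |LHS| ≤ |RHS|
Classification: Type 1 (Context-Sensitive)


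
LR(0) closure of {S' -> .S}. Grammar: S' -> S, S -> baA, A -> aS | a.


Start: S' -> .S
For each item with dot before a nonterminal B, add B -> .γ for every B-production
Closure: [S' -> .S, S -> .baA]


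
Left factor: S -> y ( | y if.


Common prefix: 'y'
Factored: S -> y S', S' -> ( | if


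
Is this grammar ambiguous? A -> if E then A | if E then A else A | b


dangling else: 'if E then if E then b else b' parses two ways
Ambiguous


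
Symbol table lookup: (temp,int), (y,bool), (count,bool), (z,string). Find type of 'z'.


Lookup 'z' → type string


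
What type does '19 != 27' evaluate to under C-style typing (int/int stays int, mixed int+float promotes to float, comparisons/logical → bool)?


Operand types: int != int
Rule: comparison yields bool
Result type: bool


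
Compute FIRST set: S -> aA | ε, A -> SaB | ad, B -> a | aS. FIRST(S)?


Per alternative of S: FIRST(aA) = {a}; FIRST(ε) = {ε}
FIRST(S) = {a, ε}


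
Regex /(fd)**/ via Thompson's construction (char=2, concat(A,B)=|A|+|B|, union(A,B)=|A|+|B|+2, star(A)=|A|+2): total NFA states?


Syntax tree has 2 char leaf(s), 0 union(s), 2 star(s)
chars contribute 2×2 = 4; each union adds +2; each star adds +2
Total: 4 + 0 + 4 = 8 states


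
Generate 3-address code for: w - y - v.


Break into single-operator statements:
t1 = w - y
t2 = t1 - v


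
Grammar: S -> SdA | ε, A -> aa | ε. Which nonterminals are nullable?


A nonterminal is nullable iff some alternative derives ε (directly, or every symbol in it is nullable)
Nullable: {A, S}


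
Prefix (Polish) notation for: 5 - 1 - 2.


left-to-right (same/higher precedence on left): tree is (- (- 5 1) 2)
Prefix: - - 5 1 2


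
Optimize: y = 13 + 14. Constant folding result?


13 + 14 = 27 at compile time
Optimized: y = 27


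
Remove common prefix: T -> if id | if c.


Common prefix: 'if'
Factored: T -> if T', T' -> id | c


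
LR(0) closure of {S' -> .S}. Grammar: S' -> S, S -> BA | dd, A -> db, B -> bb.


Start: S' -> .S
For each item with dot before a nonterminal B, add B -> .γ for every B-production
Closure: [S' -> .S, S -> .BA, S -> .dd, B -> .bb]


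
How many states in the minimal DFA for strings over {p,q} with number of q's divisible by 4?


Track (count of q) mod 4: states 0..3, accept at 0
Minimal DFA: 4 states


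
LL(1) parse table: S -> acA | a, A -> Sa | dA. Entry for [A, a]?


For [A, a]: 'a' ∈ FIRST(Sa)
Entry: A -> Sa


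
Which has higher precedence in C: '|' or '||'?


'|' is bitwise OR (level 3); '||' is logical OR (level 1)
Higher level binds tighter
'|' has higher precedence than '||'


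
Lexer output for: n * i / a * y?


Scan left to right, longest-match per lexeme
Tokens: ID(n), OP(*), ID(i), OP(/), ID(a), OP(*), ID(y)


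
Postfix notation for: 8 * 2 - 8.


Left to right (same or higher precedence on left)
Postfix: 8 2 * 8 -


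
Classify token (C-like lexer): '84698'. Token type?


Pattern: digits only
Type: INTEGER_LITERAL


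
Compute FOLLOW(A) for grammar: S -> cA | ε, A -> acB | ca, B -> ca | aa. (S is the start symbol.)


$ ∈ FOLLOW(S). For each A -> αBβ: add FIRST(β)\{ε} to FOLLOW(B); if β nullable, add FOLLOW(A).
FOLLOW(A) = {$}


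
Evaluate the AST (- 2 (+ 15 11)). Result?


Evaluate inner: (+ 15 11) = 26
Evaluate root: (- 2 26) = -24
Result: -24


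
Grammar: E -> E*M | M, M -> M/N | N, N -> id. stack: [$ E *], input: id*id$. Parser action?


no handle ('E*' is not any RHS); shift 'id'
Action: shift


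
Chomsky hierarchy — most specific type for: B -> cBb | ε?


Single nonterminal LHS, but c^n b^n is not regular
Classification: Type 2 (Context-Free)


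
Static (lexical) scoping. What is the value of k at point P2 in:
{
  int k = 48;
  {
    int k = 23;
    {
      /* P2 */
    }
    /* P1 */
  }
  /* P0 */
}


P2's block does not declare k; resolves to the enclosing declaration at depth 1
k = 23


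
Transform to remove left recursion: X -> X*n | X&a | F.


Left-recursive alternatives: X*n, X&a; non-recursive: F
Introduce X': X -> FX', X' -> *nX' | &aX' | ε


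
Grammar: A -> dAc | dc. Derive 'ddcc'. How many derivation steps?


Derivation: A => dAc => ddcc
Steps: 2


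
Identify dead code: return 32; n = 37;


statement follows a return and is unreachable
Dead: 'n = 37'


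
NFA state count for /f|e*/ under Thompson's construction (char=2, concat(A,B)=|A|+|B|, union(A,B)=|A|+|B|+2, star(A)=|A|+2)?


Syntax tree has 2 char leaf(s), 1 union(s), 1 star(s)
chars contribute 2×2 = 4; each union adds +2; each star adds +2
Total: 4 + 2 + 2 = 8 states


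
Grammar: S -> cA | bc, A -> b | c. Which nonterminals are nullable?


A nonterminal is nullable iff some alternative derives ε (directly, or every symbol in it is nullable)
Nullable: {}


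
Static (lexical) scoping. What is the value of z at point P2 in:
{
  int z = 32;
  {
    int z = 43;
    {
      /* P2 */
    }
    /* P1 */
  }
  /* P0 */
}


P2's block does not declare z; resolves to the enclosing declaration at depth 1
z = 43


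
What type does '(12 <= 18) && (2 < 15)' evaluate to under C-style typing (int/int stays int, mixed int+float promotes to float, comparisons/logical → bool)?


Operand types: bool && bool
Rule: logical operators take bool operands and yield bool
Result type: bool


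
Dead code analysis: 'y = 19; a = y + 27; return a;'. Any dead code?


y is read by a's definition; a is returned
No dead code


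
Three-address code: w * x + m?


Break into single-operator statements:
t1 = w * x
t2 = t1 + m


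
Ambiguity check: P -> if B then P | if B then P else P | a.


dangling else: 'if B then if B then a else a' parses two ways
Ambiguous


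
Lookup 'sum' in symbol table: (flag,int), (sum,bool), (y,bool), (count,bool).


Lookup 'sum' → type bool


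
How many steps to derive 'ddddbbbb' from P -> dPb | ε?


Derivation: P => dPb => ddPbb => dddPbbb => ddddPbbbb => ddddbbbb
Steps: 5


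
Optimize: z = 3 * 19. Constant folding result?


3 * 19 = 57 at compile time
Optimized: z = 57


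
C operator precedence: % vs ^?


'%' is multiplicative (level 10); '^' is bitwise XOR (level 4)
Higher level binds tighter
'%' has higher precedence than '^'


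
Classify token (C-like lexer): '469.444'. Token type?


Pattern: digits with a decimal point
Type: FLOAT_LITERAL


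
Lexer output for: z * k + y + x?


Scan left to right, longest-match per lexeme
Tokens: ID(z), OP(*), ID(k), OP(+), ID(y), OP(+), ID(x)


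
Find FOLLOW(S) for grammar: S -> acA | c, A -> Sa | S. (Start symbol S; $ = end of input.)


$ ∈ FOLLOW(S). For each A -> αBβ: add FIRST(β)\{ε} to FOLLOW(B); if β nullable, add FOLLOW(A).
FOLLOW(S) = {$, a}


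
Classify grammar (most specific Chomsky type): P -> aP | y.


Right-linear: every RHS is a terminal or a terminal followed by one nonterminal
Classification: Type 3 (Regular)


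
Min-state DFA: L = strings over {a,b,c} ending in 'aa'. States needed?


Track the longest suffix of input matching a prefix of 'aa': 3 classes (prefixes of length 0..2)
Minimal DFA: 3 states


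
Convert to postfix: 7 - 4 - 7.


Left to right (same or higher precedence on left)
Postfix: 7 4 - 7 -


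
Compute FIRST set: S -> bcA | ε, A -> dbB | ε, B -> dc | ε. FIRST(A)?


Per alternative of A: FIRST(dbB) = {d}; FIRST(ε) = {ε}
FIRST(A) = {d, ε}


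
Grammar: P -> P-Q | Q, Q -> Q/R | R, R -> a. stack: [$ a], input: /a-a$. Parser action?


'a' on top is the handle for R -> a
Action: reduce (R -> a)


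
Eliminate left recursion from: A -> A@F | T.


Left-recursive alternatives: A@F; non-recursive: T
Introduce A': A -> TA', A' -> @FA' | ε


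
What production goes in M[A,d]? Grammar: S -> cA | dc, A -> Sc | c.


For [A, d]: 'd' ∈ FIRST(Sc)
Entry: A -> Sc


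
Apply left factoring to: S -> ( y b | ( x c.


Common prefix: '('
Factored: S -> ( S', S' -> y b | x c


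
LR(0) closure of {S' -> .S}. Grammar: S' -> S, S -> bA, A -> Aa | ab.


Start: S' -> .S
For each item with dot before a nonterminal B, add B -> .γ for every B-production
Closure: [S' -> .S, S -> .bA]


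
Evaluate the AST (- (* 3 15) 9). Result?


Evaluate inner: (* 3 15) = 45
Evaluate root: (- 45 9) = 36
Result: 36


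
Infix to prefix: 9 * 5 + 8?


left-to-right (same/higher precedence on left): tree is (+ (* 9 5) 8)
Prefix: + * 9 5 8


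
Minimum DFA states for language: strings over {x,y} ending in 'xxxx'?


Track the longest suffix of input matching a prefix of 'xxxx': 5 classes (prefixes of length 0..4)
Minimal DFA: 5 states


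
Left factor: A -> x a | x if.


Common prefix: 'x'
Factored: A -> x A', A' -> a | if


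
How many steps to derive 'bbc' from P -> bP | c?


Derivation: P => bP => bbP => bbc
Steps: 3


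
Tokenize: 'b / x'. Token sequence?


Scan left to right, longest-match per lexeme
Tokens: ID(b), OP(/), ID(x)


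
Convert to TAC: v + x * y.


Break into single-operator statements:
t1 = x * y
t2 = v + t1


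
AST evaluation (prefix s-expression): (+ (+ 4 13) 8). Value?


Evaluate inner: (+ 4 13) = 17
Evaluate root: (+ 17 8) = 25
Result: 25


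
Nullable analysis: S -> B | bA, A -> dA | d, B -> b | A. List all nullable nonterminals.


A nonterminal is nullable iff some alternative derives ε (directly, or every symbol in it is nullable)
Nullable: {}


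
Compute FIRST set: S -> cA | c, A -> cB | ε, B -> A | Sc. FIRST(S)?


Per alternative of S: FIRST(cA) = {c}; FIRST(c) = {c}
FIRST(S) = {c}


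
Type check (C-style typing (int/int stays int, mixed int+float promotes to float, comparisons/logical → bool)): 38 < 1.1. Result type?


Operand types: int < float
Rule: comparison yields bool
Result type: bool


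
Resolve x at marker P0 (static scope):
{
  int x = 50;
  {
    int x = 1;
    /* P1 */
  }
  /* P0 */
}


x declared in the same block as P0
x = 50


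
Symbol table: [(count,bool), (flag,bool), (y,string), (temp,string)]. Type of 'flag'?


Lookup 'flag' → type bool


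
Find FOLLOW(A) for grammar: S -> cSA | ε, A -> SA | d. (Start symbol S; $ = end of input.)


$ ∈ FOLLOW(S). For each A -> αBβ: add FIRST(β)\{ε} to FOLLOW(B); if β nullable, add FOLLOW(A).
FOLLOW(A) = {$, c, d}


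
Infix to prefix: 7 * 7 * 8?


left-to-right (same/higher precedence on left): tree is (* (* 7 7) 8)
Prefix: * * 7 7 8


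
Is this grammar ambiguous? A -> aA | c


right-linear, alternatives start with distinct terminals 'a' vs 'c': unique leftmost derivation
Unambiguous


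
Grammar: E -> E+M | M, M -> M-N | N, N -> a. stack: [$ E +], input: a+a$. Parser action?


no handle ('E+' is not any RHS); shift 'a'
Action: shift


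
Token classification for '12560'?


Pattern: digits only
Type: INTEGER_LITERAL


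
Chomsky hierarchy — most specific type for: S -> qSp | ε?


Single nonterminal LHS, but q^n p^n is not regular
Classification: Type 2 (Context-Free)


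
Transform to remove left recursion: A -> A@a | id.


Left-recursive alternatives: A@a; non-recursive: id
Introduce A': A -> idA', A' -> @aA' | ε


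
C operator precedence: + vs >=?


'+' is additive (level 9); '>=' is relational (level 7)
Higher level binds tighter
'+' has higher precedence than '>='


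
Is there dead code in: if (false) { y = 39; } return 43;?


condition is constant false, so the whole block is unreachable
Dead: 'if (false) { y = 39; }'


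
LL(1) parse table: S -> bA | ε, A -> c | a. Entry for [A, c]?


For [A, c]: 'c' ∈ FIRST(c)
Entry: A -> c


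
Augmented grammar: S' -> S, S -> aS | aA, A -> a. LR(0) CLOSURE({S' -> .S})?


Start: S' -> .S
For each item with dot before a nonterminal B, add B -> .γ for every B-production
Closure: [S' -> .S, S -> .aS, S -> .aA]


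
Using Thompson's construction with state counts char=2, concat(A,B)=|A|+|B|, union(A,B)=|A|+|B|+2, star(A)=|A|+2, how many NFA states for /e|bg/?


Syntax tree has 3 char leaf(s), 1 union(s), 0 star(s)
chars contribute 3×2 = 6; each union adds +2; each star adds +2
Total: 6 + 2 + 0 = 8 states


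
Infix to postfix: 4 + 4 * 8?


* has higher precedence, evaluate 4*8 first
Postfix: 4 4 8 * +


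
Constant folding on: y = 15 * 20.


15 * 20 = 300 at compile time
Optimized: y = 300


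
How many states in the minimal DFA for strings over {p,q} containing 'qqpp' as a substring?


KMP-style automaton: 4 progress states + 1 absorbing accept = 5
Minimal DFA: 5 states


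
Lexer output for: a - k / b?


Scan left to right, longest-match per lexeme
Tokens: ID(a), OP(-), ID(k), OP(/), ID(b)


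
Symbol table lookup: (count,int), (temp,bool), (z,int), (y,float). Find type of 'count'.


Lookup 'count' → type int


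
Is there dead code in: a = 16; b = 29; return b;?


a is assigned but never read
Dead: 'a = 16'


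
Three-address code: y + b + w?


Break into single-operator statements:
t1 = y + b
t2 = t1 + w


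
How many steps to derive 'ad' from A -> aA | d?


Derivation: A => aA => ad
Steps: 2


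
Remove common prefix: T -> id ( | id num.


Common prefix: 'id'
Factored: T -> id T', T' -> ( | num


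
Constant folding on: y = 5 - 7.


5 - 7 = -2 at compile time
Optimized: y = -2


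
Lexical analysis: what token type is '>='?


Pattern: operator symbol
Type: OPERATOR


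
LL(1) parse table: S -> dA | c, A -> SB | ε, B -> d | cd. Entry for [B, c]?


For [B, c]: 'c' ∈ FIRST(cd)
Entry: B -> cd


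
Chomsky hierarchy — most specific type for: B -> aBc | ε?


Single nonterminal LHS, but a^n c^n is not regular
Classification: Type 2 (Context-Free)


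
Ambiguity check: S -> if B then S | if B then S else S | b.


dangling else: 'if B then if B then b else b' parses two ways
Ambiguous


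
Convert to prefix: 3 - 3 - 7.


left-to-right (same/higher precedence on left): tree is (- (- 3 3) 7)
Prefix: - - 3 3 7


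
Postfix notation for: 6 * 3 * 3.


Left to right (same or higher precedence on left)
Postfix: 6 3 * 3 *


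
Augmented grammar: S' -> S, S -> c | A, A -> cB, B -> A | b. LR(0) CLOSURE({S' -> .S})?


Start: S' -> .S
For each item with dot before a nonterminal B, add B -> .γ for every B-production
Closure: [S' -> .S, S -> .c, S -> .A, A -> .cB]


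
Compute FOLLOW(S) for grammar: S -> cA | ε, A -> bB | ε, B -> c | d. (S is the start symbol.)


$ ∈ FOLLOW(S). For each A -> αBβ: add FIRST(β)\{ε} to FOLLOW(B); if β nullable, add FOLLOW(A).
FOLLOW(S) = {$}


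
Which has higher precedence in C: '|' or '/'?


'/' is multiplicative (level 10); '|' is bitwise OR (level 3)
Higher level binds tighter
'/' has higher precedence than '|'


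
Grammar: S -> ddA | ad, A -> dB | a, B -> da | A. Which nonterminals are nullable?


A nonterminal is nullable iff some alternative derives ε (directly, or every symbol in it is nullable)
Nullable: {}


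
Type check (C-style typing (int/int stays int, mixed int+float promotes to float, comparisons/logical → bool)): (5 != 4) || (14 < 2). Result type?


Operand types: bool || bool
Rule: logical operators take bool operands and yield bool
Result type: bool


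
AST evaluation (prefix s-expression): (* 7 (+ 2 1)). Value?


Evaluate inner: (+ 2 1) = 3
Evaluate root: (* 7 3) = 21
Result: 21


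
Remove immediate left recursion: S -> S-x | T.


Left-recursive alternatives: S-x; non-recursive: T
Introduce S': S -> TS', S' -> -xS' | ε


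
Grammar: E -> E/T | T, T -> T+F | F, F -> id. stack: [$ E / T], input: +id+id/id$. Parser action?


'+' can extend T; shift to build T -> T+F
Action: shift


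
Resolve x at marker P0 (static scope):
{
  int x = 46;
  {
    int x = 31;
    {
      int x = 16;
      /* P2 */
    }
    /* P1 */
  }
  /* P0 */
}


x declared in the same block as P0
x = 46


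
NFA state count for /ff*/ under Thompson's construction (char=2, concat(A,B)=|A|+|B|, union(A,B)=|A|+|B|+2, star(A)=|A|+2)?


Syntax tree has 2 char leaf(s), 0 union(s), 1 star(s)
chars contribute 2×2 = 4; each union adds +2; each star adds +2
Total: 4 + 0 + 2 = 6 states


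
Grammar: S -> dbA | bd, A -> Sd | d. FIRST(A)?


Per alternative of A: FIRST(Sd) = {b, d}; FIRST(d) = {d}
FIRST(A) = {b, d}


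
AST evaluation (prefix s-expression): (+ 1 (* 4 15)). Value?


Evaluate inner: (* 4 15) = 60
Evaluate root: (+ 1 60) = 61
Result: 61


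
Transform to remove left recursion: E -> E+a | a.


Left-recursive alternatives: E+a; non-recursive: a
Introduce E': E -> aE', E' -> +aE' | ε


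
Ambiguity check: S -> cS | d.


right-linear, alternatives start with distinct terminals 'c' vs 'd': unique leftmost derivation
Unambiguous


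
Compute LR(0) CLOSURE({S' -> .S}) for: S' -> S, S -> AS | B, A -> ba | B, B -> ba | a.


Start: S' -> .S
For each item with dot before a nonterminal B, add B -> .γ for every B-production
Closure: [S' -> .S, S -> .AS, S -> .B, A -> .ba, A -> .B, B -> .ba, B -> .a]


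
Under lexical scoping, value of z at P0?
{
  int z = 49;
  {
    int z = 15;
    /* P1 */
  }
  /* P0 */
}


z declared in the same block as P0
z = 49


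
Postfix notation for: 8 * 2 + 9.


Left to right (same or higher precedence on left)
Postfix: 8 2 * 9 +


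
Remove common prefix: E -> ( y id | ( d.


Common prefix: '('
Factored: E -> ( E', E' -> y id | d


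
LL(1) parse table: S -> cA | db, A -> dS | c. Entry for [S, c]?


For [S, c]: 'c' ∈ FIRST(cA)
Entry: S -> cA


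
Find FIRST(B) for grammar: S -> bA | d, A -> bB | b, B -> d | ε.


Per alternative of B: FIRST(d) = {d}; FIRST(ε) = {ε}
FIRST(B) = {d, ε}


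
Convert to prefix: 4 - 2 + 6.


left-to-right (same/higher precedence on left): tree is (+ (- 4 2) 6)
Prefix: + - 4 2 6


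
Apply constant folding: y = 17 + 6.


17 + 6 = 23 at compile time
Optimized: y = 23


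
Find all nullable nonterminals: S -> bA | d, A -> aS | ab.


A nonterminal is nullable iff some alternative derives ε (directly, or every symbol in it is nullable)
Nullable: {}


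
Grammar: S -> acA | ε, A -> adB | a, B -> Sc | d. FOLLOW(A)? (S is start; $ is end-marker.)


$ ∈ FOLLOW(S). For each A -> αBβ: add FIRST(β)\{ε} to FOLLOW(B); if β nullable, add FOLLOW(A).
FOLLOW(A) = {$, c}


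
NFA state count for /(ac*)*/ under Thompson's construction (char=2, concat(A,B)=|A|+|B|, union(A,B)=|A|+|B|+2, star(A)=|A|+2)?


Syntax tree has 2 char leaf(s), 0 union(s), 2 star(s)
chars contribute 2×2 = 4; each union adds +2; each star adds +2
Total: 4 + 0 + 4 = 8 states


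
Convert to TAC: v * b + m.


Break into single-operator statements:
t1 = v * b
t2 = t1 + m


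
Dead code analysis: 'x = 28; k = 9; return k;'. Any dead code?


x is assigned but never read
Dead: 'x = 28'


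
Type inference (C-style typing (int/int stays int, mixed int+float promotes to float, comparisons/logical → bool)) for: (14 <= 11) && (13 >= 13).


Operand types: bool && bool
Rule: logical operators take bool operands and yield bool
Result type: bool


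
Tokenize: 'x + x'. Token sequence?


Scan left to right, longest-match per lexeme
Tokens: ID(x), OP(+), ID(x)


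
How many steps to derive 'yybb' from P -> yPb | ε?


Derivation: P => yPb => yyPbb => yybb
Steps: 3


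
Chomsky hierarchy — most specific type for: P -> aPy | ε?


Single nonterminal LHS, but a^n y^n is not regular
Classification: Type 2 (Context-Free)


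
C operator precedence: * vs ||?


'*' is multiplicative (level 10); '||' is logical OR (level 1)
Higher level binds tighter
'*' has higher precedence than '||'


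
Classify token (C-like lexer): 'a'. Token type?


Pattern: letter/underscore followed by alphanumerics, not a keyword
Type: IDENTIFIER


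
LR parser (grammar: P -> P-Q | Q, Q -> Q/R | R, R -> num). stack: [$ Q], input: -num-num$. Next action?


lookahead ∉ {/} so Q won't extend; reduce P -> Q
Action: reduce (P -> Q)


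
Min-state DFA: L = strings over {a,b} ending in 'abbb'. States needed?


Track the longest suffix of input matching a prefix of 'abbb': 5 classes (prefixes of length 0..4)
Minimal DFA: 5 states


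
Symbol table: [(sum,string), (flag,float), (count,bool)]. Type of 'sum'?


Lookup 'sum' → type string


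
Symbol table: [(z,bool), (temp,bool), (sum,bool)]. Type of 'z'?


Lookup 'z' → type bool


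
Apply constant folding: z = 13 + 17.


13 + 17 = 30 at compile time
Optimized: z = 30


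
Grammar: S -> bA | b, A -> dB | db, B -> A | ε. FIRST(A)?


Per alternative of A: FIRST(dB) = {d}; FIRST(db) = {d}
FIRST(A) = {d}


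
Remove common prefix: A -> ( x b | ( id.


Common prefix: '('
Factored: A -> ( A', A' -> x b | id


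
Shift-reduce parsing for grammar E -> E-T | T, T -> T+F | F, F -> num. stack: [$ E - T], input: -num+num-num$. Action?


handle 'E-T' on top; lookahead ∈ FOLLOW(E) = {-, $}
Action: reduce (E -> E-T)


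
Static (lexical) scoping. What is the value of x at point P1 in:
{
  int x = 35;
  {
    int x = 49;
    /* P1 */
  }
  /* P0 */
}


x declared in the same block as P1
x = 49


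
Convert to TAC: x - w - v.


Break into single-operator statements:
t1 = x - w
t2 = t1 - v


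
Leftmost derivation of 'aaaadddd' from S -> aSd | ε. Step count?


Derivation: S => aSd => aaSdd => aaaSddd => aaaaSdddd => aaaadddd
Steps: 5


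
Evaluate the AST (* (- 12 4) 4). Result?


Evaluate inner: (- 12 4) = 8
Evaluate root: (* 8 4) = 32
Result: 32


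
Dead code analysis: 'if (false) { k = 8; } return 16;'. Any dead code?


condition is constant false, so the whole block is unreachable
Dead: 'if (false) { k = 8; }'
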